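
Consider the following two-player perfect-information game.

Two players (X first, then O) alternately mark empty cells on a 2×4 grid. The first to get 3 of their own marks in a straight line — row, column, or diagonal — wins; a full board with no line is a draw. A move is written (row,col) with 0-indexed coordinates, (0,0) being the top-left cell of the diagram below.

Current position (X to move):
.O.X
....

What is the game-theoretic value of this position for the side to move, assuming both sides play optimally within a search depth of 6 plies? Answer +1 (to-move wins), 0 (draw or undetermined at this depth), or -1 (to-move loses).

value(.O.X/...., X) = 0

[.O.X/....] X move#1: (0,0):+0/XO.X/....*, (0,2):+0/.OXX/...., (1,0):+0/.O.X/X..., (1,1):+0/.O.X/.X.., (1,2):+0/.O.X/..X., (1,3):+0/.O.X/...X
[XO.X/....] O move#2: (0,2):+0/XOOX/....*, (1,0):+0/XO.X/O..., (1,1):+0/XO.X/.O.., (1,2):+0/XO.X/..O., (1,3):+0/XO.X/...O
[XOOX/....] X move#3: (1,0):+0/XOOX/X...*, (1,1):+0/XOOX/.X.., (1,2):+0/XOOX/..X., (1,3):+0/XOOX/...X
[XOOX/X...] O move#4: (1,1):+0/XOOX/XO..*, (1,2):+0/XOOX/X.O., (1,3):+0/XOOX/X..O
[XOOX/XO..] X move#5: (1,2):+0/XOOX/XOX.*, (1,3):+0/XOOX/XO.X
[XOOX/XOX.] O move#6: (1,3):+0/XOOX/XOXO*
[XOOX/XOXO] end (terminal +0, X#7); searched .O.X/.... to 6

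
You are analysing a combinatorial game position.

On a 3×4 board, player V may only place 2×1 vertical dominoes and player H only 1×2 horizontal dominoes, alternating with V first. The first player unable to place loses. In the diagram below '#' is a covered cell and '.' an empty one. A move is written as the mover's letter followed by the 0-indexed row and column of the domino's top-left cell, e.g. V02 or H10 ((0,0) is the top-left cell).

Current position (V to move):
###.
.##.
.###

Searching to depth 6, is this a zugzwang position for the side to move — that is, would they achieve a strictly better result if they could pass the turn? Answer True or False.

zugzwang(###./.##./.###, V) = False

ply 1, V at ###./.##./.### | V03=+1→####/.###/.###*; V10=+1→###./###./####
ply 2: ####/.###/.### is terminal -1 (H); from ###./.##./.### depth 6
if V skipped the turn, H would face:
~ ply 1: ###./.##./.### is terminal -1 (H); from ###./.##./.### depth 6
compare (V): move=+1 vs pass=+1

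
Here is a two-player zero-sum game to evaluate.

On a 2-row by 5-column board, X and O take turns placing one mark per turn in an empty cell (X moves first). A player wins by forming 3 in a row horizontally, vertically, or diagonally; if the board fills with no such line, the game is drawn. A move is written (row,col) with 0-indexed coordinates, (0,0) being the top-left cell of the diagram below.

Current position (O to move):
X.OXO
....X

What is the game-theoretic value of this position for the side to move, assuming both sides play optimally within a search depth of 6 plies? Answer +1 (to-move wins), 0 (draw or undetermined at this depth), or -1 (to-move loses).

ply 1, O at X.OXO/....X | (0,1)=+0→XOOXO/....X*; (1,0)=+0→X.OXO/O...X; (1,1)=+0→X.OXO/.O..X; (1,2)=+0→X.OXO/..O.X; (1,3)=+0→X.OXO/...OX
ply 2, X at XOOXO/....X | (1,0)=+0→XOOXO/X...X*; (1,1)=+0→XOOXO/.X..X; (1,2)=+0→XOOXO/..X.X; (1,3)=+0→XOOXO/...XX
ply 3, O at XOOXO/X...X | (1,1)=+0→XOOXO/XO..X*; (1,2)=+0→XOOXO/X.O.X; (1,3)=+0→XOOXO/X..OX
ply 4, X at XOOXO/XO..X | (1,2)=+0→XOOXO/XOX.X*; (1,3)=+0→XOOXO/XO.XX
ply 5, O at XOOXO/XOX.X | (1,3)=+0→XOOXO/XOXOX*
ply 6: XOOXO/XOXOX is terminal +0 (X); from X.OXO/....X depth 6

value(X.OXO/....X, O) = 0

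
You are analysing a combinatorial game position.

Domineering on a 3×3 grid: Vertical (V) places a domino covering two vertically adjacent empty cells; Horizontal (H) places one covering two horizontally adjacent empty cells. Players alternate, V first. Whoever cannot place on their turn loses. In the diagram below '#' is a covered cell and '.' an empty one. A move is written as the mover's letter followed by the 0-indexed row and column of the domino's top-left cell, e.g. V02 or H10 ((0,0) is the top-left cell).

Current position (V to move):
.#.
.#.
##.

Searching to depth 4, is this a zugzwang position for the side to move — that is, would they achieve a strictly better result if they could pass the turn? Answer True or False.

zugzwang(.#./.#./##., V) = False

p1 V@[.#./.#./##.]: V00[##./##./##.]+1* V02[.##/.##/##.]+1 V12[.#./.##/###]+1
p2 H@[##./##./##.] terminal -1; root [.#./.#./##.] d4
if V skipped the turn, H would face:
~ p1 H@[.#./.#./##.] terminal -1; root [.#./.#./##.] d4
compare (V): move=+1 vs pass=+1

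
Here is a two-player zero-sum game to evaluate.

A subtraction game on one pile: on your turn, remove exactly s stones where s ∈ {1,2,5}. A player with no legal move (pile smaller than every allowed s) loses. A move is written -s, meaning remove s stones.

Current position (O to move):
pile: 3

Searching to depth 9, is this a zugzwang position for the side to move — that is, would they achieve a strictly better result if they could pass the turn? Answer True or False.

zugzwang(3, O) = True

p1 O@[3]: -1[2]-1* -2[1]-1
p2 X@[2]: -1[1]-1 -2[0]+1*
p3 O@[0] terminal -1; root [3] d9
pass branch (X moves first from the same position):
  | p1 X@[3]: -1[2]-1* -2[1]-1
  | p2 O@[2]: -1[1]-1 -2[0]+1*
  | p3 X@[0] terminal -1; root [3] d9
O moving scores -1; O passing scores +1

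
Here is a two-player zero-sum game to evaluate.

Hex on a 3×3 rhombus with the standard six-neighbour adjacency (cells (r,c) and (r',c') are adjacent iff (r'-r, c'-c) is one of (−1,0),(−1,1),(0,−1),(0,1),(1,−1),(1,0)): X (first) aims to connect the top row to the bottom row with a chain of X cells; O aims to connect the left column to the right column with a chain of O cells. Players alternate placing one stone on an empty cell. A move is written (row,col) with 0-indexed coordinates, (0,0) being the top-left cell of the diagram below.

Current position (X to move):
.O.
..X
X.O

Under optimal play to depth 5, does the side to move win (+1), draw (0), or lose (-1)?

value(.O./..X/X.O, X) = +1

p1 X@[.O./..X/X.O]: (0,0)[XO./..X/X.O]+1* (0,2)[.OX/..X/X.O]+1 (1,0)[.O./X.X/X.O]+1 (1,1)[.O./.XX/X.O]-1 (2,1)[.O./..X/XXO]-1
p2 O@[XO./..X/X.O]: (0,2)[XOO/..X/X.O]-1* (1,0)[XO./O.X/X.O]-1 (1,1)[XO./.OX/X.O]-1 (2,1)[XO./..X/XOO]-1
p3 X@[XOO/..X/X.O]: (1,0)[XOO/X.X/X.O]+1* (1,1)[XOO/.XX/X.O]-1 (2,1)[XOO/..X/XXO]-1
p4 O@[XOO/X.X/X.O] terminal -1; root [.O./..X/X.O] d5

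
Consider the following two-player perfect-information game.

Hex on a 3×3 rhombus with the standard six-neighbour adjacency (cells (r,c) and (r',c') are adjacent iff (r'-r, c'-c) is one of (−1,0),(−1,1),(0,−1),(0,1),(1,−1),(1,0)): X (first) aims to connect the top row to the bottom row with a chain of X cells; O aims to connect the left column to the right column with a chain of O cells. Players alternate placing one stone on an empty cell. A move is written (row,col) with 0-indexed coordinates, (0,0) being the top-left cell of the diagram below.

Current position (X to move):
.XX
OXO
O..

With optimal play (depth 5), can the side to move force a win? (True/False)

ply 1, X at .XX/OXO/O.. | (0,0)=-1→XXX/OXO/O..; (2,1)=+1→.XX/OXO/OX.*; (2,2)=-1→.XX/OXO/O.X
ply 2: .XX/OXO/OX. is terminal -1 (O); from .XX/OXO/O.. depth 5

X winning at [.XX/OXO/O..]: True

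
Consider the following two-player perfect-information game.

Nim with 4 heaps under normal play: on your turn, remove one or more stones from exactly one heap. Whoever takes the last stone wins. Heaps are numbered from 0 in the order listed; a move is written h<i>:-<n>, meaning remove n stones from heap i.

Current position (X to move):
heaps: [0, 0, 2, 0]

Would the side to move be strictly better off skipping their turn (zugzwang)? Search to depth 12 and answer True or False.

zugzwang((0,0,2,0), X) = False

ply 1, X at (0,0,2,0) | h2:-1=-1→(0,0,1,0); h2:-2=+1→(0,0,0,0)*
ply 2: (0,0,0,0) is terminal -1 (O); from (0,0,2,0) depth 12
pass branch (O moves first from the same position):
  | ply 1, O at (0,0,2,0) | h2:-1=-1→(0,0,1,0); h2:-2=+1→(0,0,0,0)*
  | ply 2: (0,0,0,0) is terminal -1 (X); from (0,0,2,0) depth 12
X moving scores +1; X passing scores -1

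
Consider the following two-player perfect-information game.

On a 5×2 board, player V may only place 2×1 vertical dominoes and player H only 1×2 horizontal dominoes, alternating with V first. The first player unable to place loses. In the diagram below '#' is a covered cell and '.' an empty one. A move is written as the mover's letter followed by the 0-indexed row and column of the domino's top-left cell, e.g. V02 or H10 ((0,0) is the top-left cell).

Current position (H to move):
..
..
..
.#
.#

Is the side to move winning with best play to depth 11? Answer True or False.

ply 1, H at ../../../.#/.# | H00=-1→##/../../.#/.#; H10=+1→../##/../.#/.#*; H20=-1→../../##/.#/.#
ply 2, V at ../##/../.#/.# | V20=-1→../##/#./##/.#*; V30=-1→../##/../##/##
ply 3, H at ../##/#./##/.# | H00=+1→##/##/#./##/.#*
ply 4: ##/##/#./##/.# is terminal -1 (V); from ../../../.#/.# depth 11

H winning at [../../../.#/.#]: True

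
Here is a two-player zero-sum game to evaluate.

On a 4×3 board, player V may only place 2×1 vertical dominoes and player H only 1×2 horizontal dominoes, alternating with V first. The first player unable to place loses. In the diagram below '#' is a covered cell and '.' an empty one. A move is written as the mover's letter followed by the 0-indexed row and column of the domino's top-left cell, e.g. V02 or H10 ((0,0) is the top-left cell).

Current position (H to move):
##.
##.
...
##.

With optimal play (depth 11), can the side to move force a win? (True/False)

[##./##./.../##.] H move#1: H20:-1/##./##./##./##.*, H21:-1/##./##./.##/##.
[##./##./##./##.] V move#2: V02:+1/###/###/##./##.*, V12:+1/##./###/###/##., V22:+1/##./##./###/###
[###/###/##./##.] end (terminal -1, H#3); searched ##./##./.../##. to 11

H winning at [##./##./.../##.]: False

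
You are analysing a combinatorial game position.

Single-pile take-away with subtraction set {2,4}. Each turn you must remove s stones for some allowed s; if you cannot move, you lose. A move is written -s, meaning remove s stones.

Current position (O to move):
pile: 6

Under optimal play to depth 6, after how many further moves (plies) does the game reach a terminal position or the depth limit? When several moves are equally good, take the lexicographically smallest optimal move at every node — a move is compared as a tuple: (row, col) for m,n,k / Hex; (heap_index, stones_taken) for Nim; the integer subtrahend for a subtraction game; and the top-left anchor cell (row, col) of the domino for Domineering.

PV length from [6]: 2 plies

ply 1, O at 6 | -2=-1→4*; -4=-1→2
ply 2, X at 4 | -2=-1→2; -4=+1→0*
ply 3: 0 is terminal -1 (O); from 6 depth 6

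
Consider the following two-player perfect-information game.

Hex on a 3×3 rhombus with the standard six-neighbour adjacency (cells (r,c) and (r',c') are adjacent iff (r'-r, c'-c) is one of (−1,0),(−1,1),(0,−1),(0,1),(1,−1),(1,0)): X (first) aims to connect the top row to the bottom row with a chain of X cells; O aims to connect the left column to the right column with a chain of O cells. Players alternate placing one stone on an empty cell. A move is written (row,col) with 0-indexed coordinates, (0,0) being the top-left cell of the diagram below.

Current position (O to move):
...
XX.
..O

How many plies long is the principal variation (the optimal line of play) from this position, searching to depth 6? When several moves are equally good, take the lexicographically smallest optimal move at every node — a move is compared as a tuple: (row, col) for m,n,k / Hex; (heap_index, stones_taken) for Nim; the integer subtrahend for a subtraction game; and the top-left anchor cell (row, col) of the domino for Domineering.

PV length from [.../XX./..O]: 6 plies

[.../XX./..O] O move#1: (0,0):-1/O../XX./..O*, (0,1):-1/.O./XX./..O, (0,2):-1/..O/XX./..O, (1,2):-1/.../XXO/..O, (2,0):-1/.../XX./O.O, (2,1):-1/.../XX./.OO
[O../XX./..O] X move#2: (0,1):+1/OX./XX./..O*, (0,2):+1/O.X/XX./..O, (1,2):+1/O../XXX/..O, (2,0):+1/O../XX./X.O, (2,1):+1/O../XX./.XO
[OX./XX./..O] O move#3: (0,2):-1/OXO/XX./..O*, (1,2):-1/OX./XXO/..O, (2,0):-1/OX./XX./O.O, (2,1):-1/OX./XX./.OO
[OXO/XX./..O] X move#4: (1,2):+1/OXO/XXX/..O*, (2,0):+1/OXO/XX./X.O, (2,1):+1/OXO/XX./.XO
[OXO/XXX/..O] O move#5: (2,0):-1/OXO/XXX/O.O*, (2,1):-1/OXO/XXX/.OO
[OXO/XXX/O.O] X move#6: (2,1):+1/OXO/XXX/OXO*
[OXO/XXX/OXO] end (terminal -1, O#7); searched .../XX./..O to 6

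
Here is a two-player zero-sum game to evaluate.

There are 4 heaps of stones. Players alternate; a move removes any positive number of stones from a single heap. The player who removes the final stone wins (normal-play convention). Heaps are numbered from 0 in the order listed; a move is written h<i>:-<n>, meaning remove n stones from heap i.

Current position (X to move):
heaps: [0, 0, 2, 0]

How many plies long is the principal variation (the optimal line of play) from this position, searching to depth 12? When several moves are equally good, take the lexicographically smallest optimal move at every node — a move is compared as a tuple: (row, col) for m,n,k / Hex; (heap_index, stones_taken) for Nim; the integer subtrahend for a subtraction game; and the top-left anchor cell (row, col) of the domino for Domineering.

[(0,0,2,0)] X move#1: h2:-1:-1/(0,0,1,0), h2:-2:+1/(0,0,0,0)*
[(0,0,0,0)] end (terminal -1, O#2); searched (0,0,2,0) to 12

PV length from [(0,0,2,0)]: 1 ply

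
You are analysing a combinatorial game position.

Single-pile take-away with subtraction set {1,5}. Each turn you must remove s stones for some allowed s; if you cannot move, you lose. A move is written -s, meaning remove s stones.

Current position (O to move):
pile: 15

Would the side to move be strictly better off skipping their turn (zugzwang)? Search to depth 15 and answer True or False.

zugzwang(15, O) = False

ply 1, O at 15 | -1=+1→14*; -5=+1→10
ply 2, X at 14 | -1=-1→13*; -5=-1→9
ply 3, O at 13 | -1=+1→12*; -5=+1→8
ply 4, X at 12 | -1=-1→11*; -5=-1→7
ply 5, O at 11 | -1=+1→10*; -5=+1→6
ply 6, X at 10 | -1=-1→9*; -5=-1→5
ply 7, O at 9 | -1=+1→8*; -5=+1→4
ply 8, X at 8 | -1=-1→7*; -5=-1→3
ply 9, O at 7 | -1=+1→6*; -5=+1→2
ply 10, X at 6 | -1=-1→5*; -5=-1→1
ply 11, O at 5 | -1=+1→4*; -5=+1→0
ply 12, X at 4 | -1=-1→3*
ply 13, O at 3 | -1=+1→2*
ply 14, X at 2 | -1=-1→1*
ply 15, O at 1 | -1=+1→0*
ply 16: 0 is terminal -1 (X); from 15 depth 15
if O skipped the turn, X would face:
~ ply 1, X at 15 | -1=+1→14*; -5=+1→10
~ ply 2, O at 14 | -1=-1→13*; -5=-1→9
~ ply 3, X at 13 | -1=+1→12*; -5=+1→8
~ ply 4, O at 12 | -1=-1→11*; -5=-1→7
~ ply 5, X at 11 | -1=+1→10*; -5=+1→6
~ ply 6, O at 10 | -1=-1→9*; -5=-1→5
~ ply 7, X at 9 | -1=+1→8*; -5=+1→4
~ ply 8, O at 8 | -1=-1→7*; -5=-1→3
~ ply 9, X at 7 | -1=+1→6*; -5=+1→2
~ ply 10, O at 6 | -1=-1→5*; -5=-1→1
~ ply 11, X at 5 | -1=+1→4*; -5=+1→0
~ ply 12, O at 4 | -1=-1→3*
~ ply 13, X at 3 | -1=+1→2*
~ ply 14, O at 2 | -1=-1→1*
~ ply 15, X at 1 | -1=+1→0*
~ ply 16: 0 is terminal -1 (O); from 15 depth 15
compare (O): move=+1 vs pass=-1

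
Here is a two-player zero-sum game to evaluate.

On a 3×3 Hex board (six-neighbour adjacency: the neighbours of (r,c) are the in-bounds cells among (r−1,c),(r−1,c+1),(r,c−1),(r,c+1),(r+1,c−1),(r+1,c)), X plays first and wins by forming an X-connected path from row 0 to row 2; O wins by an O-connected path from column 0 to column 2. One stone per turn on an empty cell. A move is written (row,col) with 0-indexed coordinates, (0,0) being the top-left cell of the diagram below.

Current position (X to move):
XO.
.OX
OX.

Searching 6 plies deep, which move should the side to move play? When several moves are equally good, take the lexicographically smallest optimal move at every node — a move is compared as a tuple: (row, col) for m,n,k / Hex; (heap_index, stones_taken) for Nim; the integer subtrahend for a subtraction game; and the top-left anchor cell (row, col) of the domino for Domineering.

ply 1, X at XO./.OX/OX. | (0,2)=+1→XOX/.OX/OX.*; (1,0)=-1→XO./XOX/OX.; (2,2)=-1→XO./.OX/OXX
ply 2: XOX/.OX/OX. is terminal -1 (O); from XO./.OX/OX. depth 6

X's best at [XO./.OX/OX.]: (0,2)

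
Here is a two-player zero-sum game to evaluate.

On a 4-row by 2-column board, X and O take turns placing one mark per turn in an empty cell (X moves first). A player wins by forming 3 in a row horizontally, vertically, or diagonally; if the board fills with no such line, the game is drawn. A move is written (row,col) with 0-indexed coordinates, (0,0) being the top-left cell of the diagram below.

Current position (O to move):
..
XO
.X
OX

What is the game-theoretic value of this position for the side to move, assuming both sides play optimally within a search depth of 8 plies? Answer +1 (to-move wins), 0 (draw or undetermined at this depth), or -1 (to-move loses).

value(../XO/.X/OX, O) = 0

p1 O@[../XO/.X/OX]: (0,0)[O./XO/.X/OX]+0* (0,1)[.O/XO/.X/OX]+0 (2,0)[../XO/OX/OX]+0
p2 X@[O./XO/.X/OX]: (0,1)[OX/XO/.X/OX]+0* (2,0)[O./XO/XX/OX]+0
p3 O@[OX/XO/.X/OX]: (2,0)[OX/XO/OX/OX]+0*
p4 X@[OX/XO/OX/OX] terminal +0; root [../XO/.X/OX] d8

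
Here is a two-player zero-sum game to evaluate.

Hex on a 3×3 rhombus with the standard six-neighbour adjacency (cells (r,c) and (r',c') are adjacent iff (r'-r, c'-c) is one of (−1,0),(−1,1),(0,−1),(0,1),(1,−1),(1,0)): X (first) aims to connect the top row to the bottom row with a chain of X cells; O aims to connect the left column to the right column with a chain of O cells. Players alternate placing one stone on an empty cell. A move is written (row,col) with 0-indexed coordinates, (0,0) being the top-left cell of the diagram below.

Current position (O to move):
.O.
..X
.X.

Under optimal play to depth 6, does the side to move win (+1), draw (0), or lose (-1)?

value(.O./..X/.X., O) = +1

ply 1, O at .O./..X/.X. | (0,0)=-1→OO./..X/.X.; (0,2)=+1→.OO/..X/.X.*; (1,0)=-1→.O./O.X/.X.; (1,1)=-1→.O./.OX/.X.; (2,0)=-1→.O./..X/OX.; (2,2)=-1→.O./..X/.XO
ply 2, X at .OO/..X/.X. | (0,0)=-1→XOO/..X/.X.*; (1,0)=-1→.OO/X.X/.X.; (1,1)=-1→.OO/.XX/.X.; (2,0)=-1→.OO/..X/XX.; (2,2)=-1→.OO/..X/.XX
ply 3, O at XOO/..X/.X. | (1,0)=+1→XOO/O.X/.X.*; (1,1)=+1→XOO/.OX/.X.; (2,0)=+1→XOO/..X/OX.; (2,2)=-1→XOO/..X/.XO
ply 4: XOO/O.X/.X. is terminal -1 (X); from .O./..X/.X. depth 6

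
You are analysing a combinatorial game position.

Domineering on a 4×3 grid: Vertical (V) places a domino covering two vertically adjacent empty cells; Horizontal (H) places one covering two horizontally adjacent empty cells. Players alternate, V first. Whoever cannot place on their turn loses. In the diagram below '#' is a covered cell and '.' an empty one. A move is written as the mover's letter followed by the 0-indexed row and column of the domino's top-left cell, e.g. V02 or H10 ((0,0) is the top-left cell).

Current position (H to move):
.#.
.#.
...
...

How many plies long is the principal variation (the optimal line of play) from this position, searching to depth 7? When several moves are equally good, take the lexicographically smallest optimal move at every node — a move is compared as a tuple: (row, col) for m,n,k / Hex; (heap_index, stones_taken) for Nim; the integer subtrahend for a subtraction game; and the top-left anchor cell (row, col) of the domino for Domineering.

p1 H@[.#./.#./.../...]: H20[.#./.#./##./...]-1* H21[.#./.#./.##/...]-1 H30[.#./.#./.../##.]-1 H31[.#./.#./.../.##]-1
p2 V@[.#./.#./##./...]: V00[##./##./##./...]+1* V02[.##/.##/##./...]+1 V12[.#./.##/###/...]+1 V22[.#./.#./###/..#]+1
p3 H@[##./##./##./...]: H30[##./##./##./##.]-1* H31[##./##./##./.##]-1
p4 V@[##./##./##./##.]: V02[###/###/##./##.]+1* V12[##./###/###/##.]+1 V22[##./##./###/###]+1
p5 H@[###/###/##./##.] terminal -1; root [.#./.#./.../...] d7

PV length from [.#./.#./.../...]: 4 plies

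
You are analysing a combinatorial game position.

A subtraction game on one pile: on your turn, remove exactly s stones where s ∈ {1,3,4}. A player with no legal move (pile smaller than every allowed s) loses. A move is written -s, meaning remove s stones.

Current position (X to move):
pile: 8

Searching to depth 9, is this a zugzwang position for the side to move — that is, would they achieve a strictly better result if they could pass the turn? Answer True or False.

zugzwang(8, X) = False

ply 1, X at 8 | -1=+1→7*; -3=-1→5; -4=-1→4
ply 2, O at 7 | -1=-1→6*; -3=-1→4; -4=-1→3
ply 3, X at 6 | -1=-1→5; -3=-1→3; -4=+1→2*
ply 4, O at 2 | -1=-1→1*
ply 5, X at 1 | -1=+1→0*
ply 6: 0 is terminal -1 (O); from 8 depth 9
pass branch (O moves first from the same position):
  | ply 1, O at 8 | -1=+1→7*; -3=-1→5; -4=-1→4
  | ply 2, X at 7 | -1=-1→6*; -3=-1→4; -4=-1→3
  | ply 3, O at 6 | -1=-1→5; -3=-1→3; -4=+1→2*
  | ply 4, X at 2 | -1=-1→1*
  | ply 5, O at 1 | -1=+1→0*
  | ply 6: 0 is terminal -1 (X); from 8 depth 9
X moving scores +1; X passing scores -1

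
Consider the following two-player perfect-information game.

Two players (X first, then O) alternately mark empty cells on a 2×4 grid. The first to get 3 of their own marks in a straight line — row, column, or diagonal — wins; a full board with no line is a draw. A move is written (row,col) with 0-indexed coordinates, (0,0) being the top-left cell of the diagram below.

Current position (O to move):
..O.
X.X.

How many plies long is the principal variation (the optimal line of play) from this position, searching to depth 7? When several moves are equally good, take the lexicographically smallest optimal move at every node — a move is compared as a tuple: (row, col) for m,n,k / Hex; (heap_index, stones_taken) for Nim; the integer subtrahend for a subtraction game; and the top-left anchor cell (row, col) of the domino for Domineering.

p1 O@[..O./X.X.]: (0,0)[O.O./X.X.]-1 (0,1)[.OO./X.X.]-1 (0,3)[..OO/X.X.]-1 (1,1)[..O./XOX.]+0* (1,3)[..O./X.XO]-1
p2 X@[..O./XOX.]: (0,0)[X.O./XOX.]+0* (0,1)[.XO./XOX.]+0 (0,3)[..OX/XOX.]+0 (1,3)[..O./XOXX]-1
p3 O@[X.O./XOX.]: (0,1)[XOO./XOX.]+0* (0,3)[X.OO/XOX.]+0 (1,3)[X.O./XOXO]+0
p4 X@[XOO./XOX.]: (0,3)[XOOX/XOX.]+0* (1,3)[XOO./XOXX]-1
p5 O@[XOOX/XOX.]: (1,3)[XOOX/XOXO]+0*
p6 X@[XOOX/XOXO] terminal +0; root [..O./X.X.] d7

PV length from [..O./X.X.]: 5 plies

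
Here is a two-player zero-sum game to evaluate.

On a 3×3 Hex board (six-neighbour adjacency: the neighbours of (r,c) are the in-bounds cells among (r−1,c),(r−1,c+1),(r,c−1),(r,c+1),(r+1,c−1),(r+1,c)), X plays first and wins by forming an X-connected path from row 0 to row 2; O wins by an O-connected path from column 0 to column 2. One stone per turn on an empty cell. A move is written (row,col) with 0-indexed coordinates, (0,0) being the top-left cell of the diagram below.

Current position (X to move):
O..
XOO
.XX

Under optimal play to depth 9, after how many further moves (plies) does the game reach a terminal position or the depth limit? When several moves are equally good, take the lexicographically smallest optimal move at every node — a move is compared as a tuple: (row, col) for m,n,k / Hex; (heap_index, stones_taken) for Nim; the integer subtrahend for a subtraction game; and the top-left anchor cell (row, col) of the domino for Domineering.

PV length from [O../XOO/.XX]: 2 plies

[O../XOO/.XX] X move#1: (0,1):-1/OX./XOO/.XX*, (0,2):-1/O.X/XOO/.XX, (2,0):-1/O../XOO/XXX
[OX./XOO/.XX] O move#2: (0,2):-1/OXO/XOO/.XX, (2,0):+1/OX./XOO/OXX*
[OX./XOO/OXX] end (terminal -1, X#3); searched O../XOO/.XX to 9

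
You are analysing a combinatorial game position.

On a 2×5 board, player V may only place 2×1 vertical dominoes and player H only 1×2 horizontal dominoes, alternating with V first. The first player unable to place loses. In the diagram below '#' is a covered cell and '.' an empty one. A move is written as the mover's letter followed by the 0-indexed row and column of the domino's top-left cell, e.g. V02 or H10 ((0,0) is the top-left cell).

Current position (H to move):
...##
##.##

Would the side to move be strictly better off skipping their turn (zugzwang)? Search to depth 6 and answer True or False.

zugzwang(...##/##.##, H) = False

p1 H@[...##/##.##]: H00[##.##/##.##]-1 H01[.####/##.##]+1*
p2 V@[.####/##.##] terminal -1; root [...##/##.##] d6
suppose H passes — search the same position with V to move:
pass> p1 V@[...##/##.##]: V02[..###/#####]-1*
pass> p2 H@[..###/#####]: H00[#####/#####]+1*
pass> p3 V@[#####/#####] terminal -1; root [...##/##.##] d6
for H: play +1, pass +1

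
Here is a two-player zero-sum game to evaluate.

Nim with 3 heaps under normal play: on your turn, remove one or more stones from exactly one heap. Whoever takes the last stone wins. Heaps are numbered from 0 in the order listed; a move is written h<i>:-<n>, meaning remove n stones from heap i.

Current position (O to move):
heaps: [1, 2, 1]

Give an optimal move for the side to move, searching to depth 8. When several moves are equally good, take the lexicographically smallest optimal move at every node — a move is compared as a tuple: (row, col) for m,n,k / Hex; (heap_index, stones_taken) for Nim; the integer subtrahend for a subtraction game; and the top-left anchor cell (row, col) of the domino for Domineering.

O's best at [(1,2,1)]: h1:-2

[(1,2,1)] O move#1: h0:-1:-1/(0,2,1), h1:-1:-1/(1,1,1), h1:-2:+1/(1,0,1)*, h2:-1:-1/(1,2,0)
[(1,0,1)] X move#2: h0:-1:-1/(0,0,1)*, h2:-1:-1/(1,0,0)
[(0,0,1)] O move#3: h2:-1:+1/(0,0,0)*
[(0,0,0)] end (terminal -1, X#4); searched (1,2,1) to 8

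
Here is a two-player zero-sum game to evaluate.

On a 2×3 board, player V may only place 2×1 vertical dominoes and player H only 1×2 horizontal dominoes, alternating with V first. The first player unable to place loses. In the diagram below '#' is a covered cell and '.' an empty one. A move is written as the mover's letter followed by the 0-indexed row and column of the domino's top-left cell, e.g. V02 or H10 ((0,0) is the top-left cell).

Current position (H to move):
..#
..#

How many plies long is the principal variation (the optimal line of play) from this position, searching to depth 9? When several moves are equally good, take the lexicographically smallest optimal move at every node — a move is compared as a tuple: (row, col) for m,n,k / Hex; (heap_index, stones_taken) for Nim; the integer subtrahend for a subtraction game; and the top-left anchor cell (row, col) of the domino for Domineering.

PV length from [..#/..#]: 1 ply

[..#/..#] H move#1: H00:+1/###/..#*, H10:+1/..#/###
[###/..#] end (terminal -1, V#2); searched ..#/..# to 9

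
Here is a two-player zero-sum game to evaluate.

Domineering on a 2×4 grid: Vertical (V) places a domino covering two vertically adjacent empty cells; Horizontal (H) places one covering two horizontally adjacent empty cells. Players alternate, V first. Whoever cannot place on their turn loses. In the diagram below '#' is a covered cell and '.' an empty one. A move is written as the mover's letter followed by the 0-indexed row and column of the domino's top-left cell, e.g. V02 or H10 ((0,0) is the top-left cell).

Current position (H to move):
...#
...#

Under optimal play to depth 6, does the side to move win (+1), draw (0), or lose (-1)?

ply 1, H at ...#/...# | H00=+1→##.#/...#*; H01=+1→.###/...#; H10=+1→...#/##.#; H11=+1→...#/.###
ply 2, V at ##.#/...# | V02=-1→####/..##*
ply 3, H at ####/..## | H10=+1→####/####*
ply 4: ####/#### is terminal -1 (V); from ...#/...# depth 6

value(...#/...#, H) = +1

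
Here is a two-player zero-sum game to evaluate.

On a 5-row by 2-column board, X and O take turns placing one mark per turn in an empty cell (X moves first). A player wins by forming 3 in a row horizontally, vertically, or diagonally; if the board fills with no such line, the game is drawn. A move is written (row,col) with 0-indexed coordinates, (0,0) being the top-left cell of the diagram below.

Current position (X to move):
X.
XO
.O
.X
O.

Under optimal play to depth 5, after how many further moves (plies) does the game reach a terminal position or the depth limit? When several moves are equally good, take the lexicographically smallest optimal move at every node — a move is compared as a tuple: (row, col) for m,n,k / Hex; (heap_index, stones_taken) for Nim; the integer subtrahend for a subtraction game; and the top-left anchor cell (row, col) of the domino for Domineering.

PV length from [X./XO/.O/.X/O.]: 1 ply

[X./XO/.O/.X/O.] X move#1: (0,1):+0/XX/XO/.O/.X/O., (2,0):+1/X./XO/XO/.X/O.*, (3,0):-1/X./XO/.O/XX/O., (4,1):-1/X./XO/.O/.X/OX
[X./XO/XO/.X/O.] end (terminal -1, O#2); searched X./XO/.O/.X/O. to 5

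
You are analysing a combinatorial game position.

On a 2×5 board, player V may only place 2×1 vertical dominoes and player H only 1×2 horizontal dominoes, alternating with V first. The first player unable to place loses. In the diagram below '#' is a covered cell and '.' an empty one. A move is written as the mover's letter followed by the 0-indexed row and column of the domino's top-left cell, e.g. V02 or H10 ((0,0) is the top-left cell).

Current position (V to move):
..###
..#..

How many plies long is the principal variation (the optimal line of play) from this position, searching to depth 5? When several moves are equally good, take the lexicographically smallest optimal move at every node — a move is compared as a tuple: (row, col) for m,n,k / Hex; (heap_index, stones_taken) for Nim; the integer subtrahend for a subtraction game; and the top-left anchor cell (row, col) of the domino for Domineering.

[..###/..#..] V move#1: V00:+1/#.###/#.#..*, V01:+1/.####/.##..
[#.###/#.#..] H move#2: H13:-1/#.###/#.###*
[#.###/#.###] V move#3: V01:+1/#####/#####*
[#####/#####] end (terminal -1, H#4); searched ..###/..#.. to 5

PV length from [..###/..#..]: 3 plies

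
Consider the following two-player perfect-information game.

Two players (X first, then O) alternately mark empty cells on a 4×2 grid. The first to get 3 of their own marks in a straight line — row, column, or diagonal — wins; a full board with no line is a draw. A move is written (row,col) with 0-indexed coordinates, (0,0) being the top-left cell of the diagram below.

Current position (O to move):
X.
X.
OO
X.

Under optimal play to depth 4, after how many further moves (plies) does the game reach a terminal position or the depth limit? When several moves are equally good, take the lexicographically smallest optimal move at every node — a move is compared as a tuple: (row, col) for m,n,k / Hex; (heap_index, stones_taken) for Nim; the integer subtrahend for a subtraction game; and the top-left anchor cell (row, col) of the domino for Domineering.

p1 O@[X./X./OO/X.]: (0,1)[XO/X./OO/X.]+0 (1,1)[X./XO/OO/X.]+1* (3,1)[X./X./OO/XO]+0
p2 X@[X./XO/OO/X.]: (0,1)[XX/XO/OO/X.]-1* (3,1)[X./XO/OO/XX]-1
p3 O@[XX/XO/OO/X.]: (3,1)[XX/XO/OO/XO]+1*
p4 X@[XX/XO/OO/XO] terminal -1; root [X./X./OO/X.] d4

PV length from [X./X./OO/X.]: 3 plies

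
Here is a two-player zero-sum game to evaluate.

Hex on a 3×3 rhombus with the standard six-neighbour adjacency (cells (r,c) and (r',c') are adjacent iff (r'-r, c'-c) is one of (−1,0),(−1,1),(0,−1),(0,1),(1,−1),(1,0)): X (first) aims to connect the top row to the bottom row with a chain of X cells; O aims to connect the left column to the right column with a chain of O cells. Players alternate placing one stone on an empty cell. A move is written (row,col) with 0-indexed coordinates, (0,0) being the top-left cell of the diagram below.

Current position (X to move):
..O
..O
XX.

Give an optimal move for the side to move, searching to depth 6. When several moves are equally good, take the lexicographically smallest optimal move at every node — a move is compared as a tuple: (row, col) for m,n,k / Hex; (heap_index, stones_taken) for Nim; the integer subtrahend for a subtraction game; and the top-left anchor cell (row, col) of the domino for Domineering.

ply 1, X at ..O/..O/XX. | (0,0)=-1→X.O/..O/XX.; (0,1)=+1→.XO/..O/XX.*; (1,0)=+1→..O/X.O/XX.; (1,1)=-1→..O/.XO/XX.; (2,2)=-1→..O/..O/XXX
ply 2, O at .XO/..O/XX. | (0,0)=-1→OXO/..O/XX.*; (1,0)=-1→.XO/O.O/XX.; (1,1)=-1→.XO/.OO/XX.; (2,2)=-1→.XO/..O/XXO
ply 3, X at OXO/..O/XX. | (1,0)=+1→OXO/X.O/XX.*; (1,1)=+1→OXO/.XO/XX.; (2,2)=+1→OXO/..O/XXX
ply 4: OXO/X.O/XX. is terminal -1 (O); from ..O/..O/XX. depth 6

X's best at [..O/..O/XX.]: (0,1)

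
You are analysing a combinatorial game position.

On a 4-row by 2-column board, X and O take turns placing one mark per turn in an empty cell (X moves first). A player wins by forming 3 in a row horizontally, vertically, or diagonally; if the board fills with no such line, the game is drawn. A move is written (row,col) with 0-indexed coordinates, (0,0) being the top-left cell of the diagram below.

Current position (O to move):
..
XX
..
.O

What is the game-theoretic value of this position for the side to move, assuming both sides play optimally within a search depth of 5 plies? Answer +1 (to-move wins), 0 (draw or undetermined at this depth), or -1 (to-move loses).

value(../XX/../.O, O) = 0

[../XX/../.O] O move#1: (0,0):+0/O./XX/../.O*, (0,1):-1/.O/XX/../.O, (2,0):+0/../XX/O./.O, (2,1):-1/../XX/.O/.O, (3,0):+0/../XX/../OO
[O./XX/../.O] X move#2: (0,1):+0/OX/XX/../.O*, (2,0):+0/O./XX/X./.O, (2,1):+0/O./XX/.X/.O, (3,0):+0/O./XX/../XO
[OX/XX/../.O] O move#3: (2,0):-1/OX/XX/O./.O, (2,1):+0/OX/XX/.O/.O*, (3,0):-1/OX/XX/../OO
[OX/XX/.O/.O] X move#4: (2,0):+0/OX/XX/XO/.O*, (3,0):+0/OX/XX/.O/XO
[OX/XX/XO/.O] O move#5: (3,0):+0/OX/XX/XO/OO*
[OX/XX/XO/OO] end (terminal +0, X#6); searched ../XX/../.O to 5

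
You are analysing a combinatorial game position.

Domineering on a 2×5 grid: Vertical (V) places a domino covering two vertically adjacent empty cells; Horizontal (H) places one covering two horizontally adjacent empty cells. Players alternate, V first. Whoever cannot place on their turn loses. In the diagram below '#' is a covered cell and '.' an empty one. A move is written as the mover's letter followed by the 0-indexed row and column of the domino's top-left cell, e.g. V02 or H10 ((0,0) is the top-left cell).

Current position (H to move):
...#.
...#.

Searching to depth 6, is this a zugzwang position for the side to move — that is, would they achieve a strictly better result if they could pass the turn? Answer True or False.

zugzwang(...#./...#., H) = False

ply 1, H at ...#./...#. | H00=-1→##.#./...#.*; H01=-1→.###./...#.; H10=-1→...#./##.#.; H11=-1→...#./.###.
ply 2, V at ##.#./...#. | V02=+1→####./..##.*; V04=-1→##.##/...##
ply 3, H at ####./..##. | H10=-1→####./####.*
ply 4, V at ####./####. | V04=+1→#####/#####*
ply 5: #####/##### is terminal -1 (H); from ...#./...#. depth 6
suppose H passes — search the same position with V to move:
pass> ply 1, V at ...#./...#. | V00=-1→#..#./#..#.; V01=+1→.#.#./.#.#.*; V02=-1→..##./..##.; V04=-1→...##/...##
pass> ply 2: .#.#./.#.#. is terminal -1 (H); from ...#./...#. depth 6
for H: play -1, pass -1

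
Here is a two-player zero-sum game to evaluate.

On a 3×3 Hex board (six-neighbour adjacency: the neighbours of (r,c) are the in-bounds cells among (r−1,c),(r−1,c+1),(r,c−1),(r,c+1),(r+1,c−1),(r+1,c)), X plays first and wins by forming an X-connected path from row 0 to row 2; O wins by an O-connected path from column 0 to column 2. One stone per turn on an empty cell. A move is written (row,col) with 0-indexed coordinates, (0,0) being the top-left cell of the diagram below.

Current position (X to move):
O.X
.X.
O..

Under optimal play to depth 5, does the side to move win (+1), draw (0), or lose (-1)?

p1 X@[O.X/.X./O..]: (0,1)[OXX/.X./O..]-1 (1,0)[O.X/XX./O..]-1 (1,2)[O.X/.XX/O..]+1* (2,1)[O.X/.X./OX.]+1 (2,2)[O.X/.X./O.X]+1
p2 O@[O.X/.XX/O..]: (0,1)[OOX/.XX/O..]-1* (1,0)[O.X/OXX/O..]-1 (2,1)[O.X/.XX/OO.]-1 (2,2)[O.X/.XX/O.O]-1
p3 X@[OOX/.XX/O..]: (1,0)[OOX/XXX/O..]+1* (2,1)[OOX/.XX/OX.]+1 (2,2)[OOX/.XX/O.X]+1
p4 O@[OOX/XXX/O..]: (2,1)[OOX/XXX/OO.]-1* (2,2)[OOX/XXX/O.O]-1
p5 X@[OOX/XXX/OO.]: (2,2)[OOX/XXX/OOX]+1*
p6 O@[OOX/XXX/OOX] terminal -1; root [O.X/.X./O..] d5

value(O.X/.X./O.., X) = +1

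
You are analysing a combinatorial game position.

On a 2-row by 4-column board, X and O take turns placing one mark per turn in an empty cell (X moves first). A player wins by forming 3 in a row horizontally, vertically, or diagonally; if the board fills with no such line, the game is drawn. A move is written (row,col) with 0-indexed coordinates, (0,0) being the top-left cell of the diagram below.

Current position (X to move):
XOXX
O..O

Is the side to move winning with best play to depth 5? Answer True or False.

p1 X@[XOXX/O..O]: (1,1)[XOXX/OX.O]+0* (1,2)[XOXX/O.XO]+0
p2 O@[XOXX/OX.O]: (1,2)[XOXX/OXOO]+0*
p3 X@[XOXX/OXOO] terminal +0; root [XOXX/O..O] d5

X winning at [XOXX/O..O]: False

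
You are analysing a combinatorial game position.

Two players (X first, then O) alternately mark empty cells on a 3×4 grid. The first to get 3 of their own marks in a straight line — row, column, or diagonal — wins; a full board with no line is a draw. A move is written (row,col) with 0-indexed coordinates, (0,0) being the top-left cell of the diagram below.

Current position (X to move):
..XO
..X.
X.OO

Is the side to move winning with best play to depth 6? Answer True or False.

p1 X@[..XO/..X./X.OO]: (0,0)[X.XO/..X./X.OO]-1 (0,1)[.XXO/..X./X.OO]-1 (1,0)[..XO/X.X./X.OO]-1 (1,1)[..XO/.XX./X.OO]+1* (1,3)[..XO/..XX/X.OO]-1 (2,1)[..XO/..X./XXOO]-1
p2 O@[..XO/.XX./X.OO] terminal -1; root [..XO/..X./X.OO] d6

X winning at [..XO/..X./X.OO]: True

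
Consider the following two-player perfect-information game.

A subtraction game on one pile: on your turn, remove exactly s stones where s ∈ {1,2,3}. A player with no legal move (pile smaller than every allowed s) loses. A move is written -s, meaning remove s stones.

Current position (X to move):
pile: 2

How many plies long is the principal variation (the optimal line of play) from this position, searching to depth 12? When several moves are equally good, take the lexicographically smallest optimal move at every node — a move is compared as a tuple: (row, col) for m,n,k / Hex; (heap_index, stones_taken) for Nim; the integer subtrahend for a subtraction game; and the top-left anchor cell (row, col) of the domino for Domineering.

p1 X@[2]: -1[1]-1 -2[0]+1*
p2 O@[0] terminal -1; root [2] d12

PV length from [2]: 1 ply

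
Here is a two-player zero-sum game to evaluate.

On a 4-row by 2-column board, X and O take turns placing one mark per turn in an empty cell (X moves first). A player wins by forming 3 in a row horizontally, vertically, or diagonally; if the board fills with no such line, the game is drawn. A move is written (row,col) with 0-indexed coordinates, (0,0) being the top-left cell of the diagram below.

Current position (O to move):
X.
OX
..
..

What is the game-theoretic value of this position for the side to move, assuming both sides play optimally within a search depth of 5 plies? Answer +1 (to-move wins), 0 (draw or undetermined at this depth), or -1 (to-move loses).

value(X./OX/../.., O) = 0

ply 1, O at X./OX/../.. | (0,1)=+0→XO/OX/../..*; (2,0)=+0→X./OX/O./..; (2,1)=+0→X./OX/.O/..; (3,0)=+0→X./OX/../O.; (3,1)=+0→X./OX/../.O
ply 2, X at XO/OX/../.. | (2,0)=+0→XO/OX/X./..*; (2,1)=+0→XO/OX/.X/..; (3,0)=+0→XO/OX/../X.; (3,1)=+0→XO/OX/../.X
ply 3, O at XO/OX/X./.. | (2,1)=+0→XO/OX/XO/..*; (3,0)=+0→XO/OX/X./O.; (3,1)=+0→XO/OX/X./.O
ply 4, X at XO/OX/XO/.. | (3,0)=+0→XO/OX/XO/X.*; (3,1)=+0→XO/OX/XO/.X
ply 5, O at XO/OX/XO/X. | (3,1)=+0→XO/OX/XO/XO*
ply 6: XO/OX/XO/XO is terminal +0 (X); from X./OX/../.. depth 5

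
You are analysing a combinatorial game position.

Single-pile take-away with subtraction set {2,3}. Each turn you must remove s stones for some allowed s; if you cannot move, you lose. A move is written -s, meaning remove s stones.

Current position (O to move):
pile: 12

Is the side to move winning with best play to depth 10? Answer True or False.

O winning at [12]: True

p1 O@[12]: -2[10]+1* -3[9]-1
p2 X@[10]: -2[8]-1* -3[7]-1
p3 O@[8]: -2[6]+1* -3[5]+1
p4 X@[6]: -2[4]-1* -3[3]-1
p5 O@[4]: -2[2]-1 -3[1]+1*
p6 X@[1] terminal -1; root [12] d10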